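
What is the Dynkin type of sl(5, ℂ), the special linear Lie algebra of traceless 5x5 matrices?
A_4

This is sl(5), which has dimension 5^2 - 1 = 24 and rank 5 - 1 = 4 (a Cartan subalgebra is the diagonal traceless matrices). In the classification of classical Lie algebras, the special linear algebra sl(n+1) has type A_n; here n = 4, so the Dynkin diagram is a chain of 4 nodes with single edges (A_4). Hence the type is A_4.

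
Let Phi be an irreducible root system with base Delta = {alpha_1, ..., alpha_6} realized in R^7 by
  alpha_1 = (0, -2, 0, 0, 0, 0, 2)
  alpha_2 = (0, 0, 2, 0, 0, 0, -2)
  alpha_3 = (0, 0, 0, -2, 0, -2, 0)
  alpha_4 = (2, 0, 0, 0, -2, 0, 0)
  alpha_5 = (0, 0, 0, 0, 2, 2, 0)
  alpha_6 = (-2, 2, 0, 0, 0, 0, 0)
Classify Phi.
Compute the Cartan integers a_ij = 2(alpha_i, alpha_j)/(alpha_j, alpha_j); the resulting 6x6 Cartan matrix is
[[2, -1, 0, 0, 0, -1], [-1, 2, 0, 0, 0, 0], [0, 0, 2, 0, -1, 0], [0, 0, 0, 2, -1, -1], [0, 0, -1, -1, 2, 0], [-1, 0, 0, -1, 0, 2]].
All simple roots have the same length, so the diagram is simply laced. The associated Dynkin diagram is a chain of 6 nodes with single edges (A_6), so the type is A_6 (the algebra sl(7)).

A6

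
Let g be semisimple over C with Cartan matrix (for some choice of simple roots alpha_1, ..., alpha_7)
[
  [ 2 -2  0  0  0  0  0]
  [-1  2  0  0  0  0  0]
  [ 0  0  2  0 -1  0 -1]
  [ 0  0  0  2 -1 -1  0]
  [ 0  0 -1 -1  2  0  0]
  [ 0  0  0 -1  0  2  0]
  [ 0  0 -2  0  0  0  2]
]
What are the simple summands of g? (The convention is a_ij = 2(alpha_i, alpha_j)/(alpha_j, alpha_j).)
The diagram associated to this matrix has two connected components: the simple roots {alpha_1, alpha_2} form a chain of 2 nodes with a double edge at one end; the terminal node there is the unique short simple root (B_2), and {alpha_3, alpha_4, alpha_5, alpha_6, alpha_7} form a chain of 5 nodes with a double edge at one end; the terminal node there is the unique long simple root (C_5). A semisimple Lie algebra decomposes uniquely as the direct sum of simple ideals, one per connected component of its Dynkin diagram, so g ≅ B_2 ⊕ C_5 (dimension 10 + 55 = 65).

B_2 ⊕ C_5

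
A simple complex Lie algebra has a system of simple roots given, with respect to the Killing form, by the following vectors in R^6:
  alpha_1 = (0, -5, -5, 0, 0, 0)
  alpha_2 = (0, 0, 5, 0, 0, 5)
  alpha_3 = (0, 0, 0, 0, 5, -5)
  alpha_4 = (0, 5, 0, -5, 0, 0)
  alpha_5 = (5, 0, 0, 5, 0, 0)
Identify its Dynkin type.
A_5 (sl(6))

Compute the Cartan integers a_ij = 2(alpha_i, alpha_j)/(alpha_j, alpha_j); the resulting 5x5 Cartan matrix is
[[2, -1, 0, -1, 0], [-1, 2, -1, 0, 0], [0, -1, 2, 0, 0], [-1, 0, 0, 2, -1], [0, 0, 0, -1, 2]].
All simple roots have the same length, so the diagram is simply laced. The associated Dynkin diagram is a chain of 5 nodes with single edges (A_5), so the type is A_5 (the algebra sl(6)).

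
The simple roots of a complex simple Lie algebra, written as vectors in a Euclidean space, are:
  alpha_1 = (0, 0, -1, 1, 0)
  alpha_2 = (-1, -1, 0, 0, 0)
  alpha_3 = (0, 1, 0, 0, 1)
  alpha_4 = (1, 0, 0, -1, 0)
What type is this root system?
type A_4

Compute the Cartan integers a_ij = 2(alpha_i, alpha_j)/(alpha_j, alpha_j); the resulting 4x4 Cartan matrix is
[[2, 0, 0, -1], [0, 2, -1, -1], [0, -1, 2, 0], [-1, -1, 0, 2]].
All simple roots have the same length, so the diagram is simply laced. The associated Dynkin diagram is a chain of 4 nodes with single edges (A_4), so the type is A_4 (the algebra sl(5)).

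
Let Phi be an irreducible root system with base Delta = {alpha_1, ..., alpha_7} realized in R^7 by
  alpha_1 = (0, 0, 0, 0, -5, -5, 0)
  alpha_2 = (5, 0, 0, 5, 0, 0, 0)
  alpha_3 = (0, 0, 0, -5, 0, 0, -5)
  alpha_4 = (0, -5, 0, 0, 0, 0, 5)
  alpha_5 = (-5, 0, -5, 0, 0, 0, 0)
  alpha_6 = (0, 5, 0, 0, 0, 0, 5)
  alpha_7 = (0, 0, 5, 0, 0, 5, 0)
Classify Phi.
Compute the Cartan integers a_ij = 2(alpha_i, alpha_j)/(alpha_j, alpha_j); the resulting 7x7 Cartan matrix is
[[2, 0, 0, 0, 0, 0, -1], [0, 2, -1, 0, -1, 0, 0], [0, -1, 2, -1, 0, -1, 0], [0, 0, -1, 2, 0, 0, 0], [0, -1, 0, 0, 2, 0, -1], [0, 0, -1, 0, 0, 2, 0], [-1, 0, 0, 0, -1, 0, 2]].
All simple roots have the same length, so the diagram is simply laced. The associated Dynkin diagram is a chain of 5 nodes with a fork of two nodes at one end (D_7), so the type is D_7 (the algebra so(14)).

D_7 (so(14))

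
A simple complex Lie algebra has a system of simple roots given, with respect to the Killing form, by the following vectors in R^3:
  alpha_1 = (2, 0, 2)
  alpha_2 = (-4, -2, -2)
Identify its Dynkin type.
Compute the Cartan integers a_ij = 2(alpha_i, alpha_j)/(alpha_j, alpha_j); the resulting 2x2 Cartan matrix is
[[2, -1], [-3, 2]].
The roots have two lengths (squared-length ratio 3:1); the short ones are alpha_{1}. The associated Dynkin diagram is two nodes joined by a triple edge (G_2), so the type is G_2.

G_2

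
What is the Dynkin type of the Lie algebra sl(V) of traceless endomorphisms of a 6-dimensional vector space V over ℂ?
This is sl(6), which has dimension 6^2 - 1 = 35 and rank 6 - 1 = 5 (a Cartan subalgebra is the diagonal traceless matrices). In the classification of classical Lie algebras, the special linear algebra sl(n+1) has type A_n; here n = 5, so the Dynkin diagram is a chain of 5 nodes with single edges (A_5). Hence the type is A_5.

type A_5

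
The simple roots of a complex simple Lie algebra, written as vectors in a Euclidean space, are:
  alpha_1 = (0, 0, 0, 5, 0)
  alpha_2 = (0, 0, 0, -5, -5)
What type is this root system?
type B_2

Compute the Cartan integers a_ij = 2(alpha_i, alpha_j)/(alpha_j, alpha_j); the resulting 2x2 Cartan matrix is
[[2, -1], [-2, 2]].
The roots have two lengths (squared-length ratio 2:1); the short ones are alpha_{1}. The associated Dynkin diagram is a chain of 2 nodes with a double edge at one end; the terminal node there is the unique short simple root (B_2), so the type is B_2 (the algebra so(5)).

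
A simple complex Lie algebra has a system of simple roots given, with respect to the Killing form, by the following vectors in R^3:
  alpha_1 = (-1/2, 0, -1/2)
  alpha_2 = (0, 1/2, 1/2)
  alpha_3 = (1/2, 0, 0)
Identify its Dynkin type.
type B_3

Compute the Cartan integers a_ij = 2(alpha_i, alpha_j)/(alpha_j, alpha_j); the resulting 3x3 Cartan matrix is
[[2, -1, -2], [-1, 2, 0], [-1, 0, 2]].
The roots have two lengths (squared-length ratio 2:1); the short ones are alpha_{3}. The associated Dynkin diagram is a chain of 3 nodes with a double edge at one end; the terminal node there is the unique short simple root (B_3), so the type is B_3 (the algebra so(7)).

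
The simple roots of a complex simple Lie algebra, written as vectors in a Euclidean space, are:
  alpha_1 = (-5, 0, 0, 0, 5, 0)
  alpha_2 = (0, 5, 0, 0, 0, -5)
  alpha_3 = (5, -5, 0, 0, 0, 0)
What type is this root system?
A_3 (sl(4))

Compute the Cartan integers a_ij = 2(alpha_i, alpha_j)/(alpha_j, alpha_j); the resulting 3x3 Cartan matrix is
[[2, 0, -1], [0, 2, -1], [-1, -1, 2]].
All simple roots have the same length, so the diagram is simply laced. The associated Dynkin diagram is a chain of 3 nodes with single edges (A_3), so the type is A_3 (the algebra sl(4)).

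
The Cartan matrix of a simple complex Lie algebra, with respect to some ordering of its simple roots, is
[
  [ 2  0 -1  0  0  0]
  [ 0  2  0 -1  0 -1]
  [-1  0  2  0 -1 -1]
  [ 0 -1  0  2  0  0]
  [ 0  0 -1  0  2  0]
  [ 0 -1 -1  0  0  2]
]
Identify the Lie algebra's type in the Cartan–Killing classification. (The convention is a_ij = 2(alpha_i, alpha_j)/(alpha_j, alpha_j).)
The matrix has rank 6 with 2's on the diagonal. Reading the off-diagonal entries as Dynkin edges (a single edge where a_ij = a_ji = -1; a double or triple edge where a_ij * a_ji = 2 or 3), the diagram is a chain of 4 nodes with a fork of two nodes at one end (D_6). One simple-root ordering that puts it in standard form is (alpha_4, alpha_2, alpha_6, alpha_3, alpha_5, alpha_1). So the algebra is type D_6, i.e. so(12).

type D_6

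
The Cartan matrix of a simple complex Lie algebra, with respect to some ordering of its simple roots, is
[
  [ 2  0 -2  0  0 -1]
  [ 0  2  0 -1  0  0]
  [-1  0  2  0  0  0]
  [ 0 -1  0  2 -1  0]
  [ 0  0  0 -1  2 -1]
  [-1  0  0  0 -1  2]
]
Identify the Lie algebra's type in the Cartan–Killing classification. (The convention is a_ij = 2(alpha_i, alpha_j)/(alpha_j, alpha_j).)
type B_6

The matrix has rank 6 with 2's on the diagonal. Reading the off-diagonal entries as Dynkin edges (a single edge where a_ij = a_ji = -1; a double or triple edge where a_ij * a_ji = 2 or 3), the diagram is a chain of 6 nodes with a double edge at one end; the terminal node there is the unique short simple root (B_6). One simple-root ordering that puts it in standard form is (alpha_2, alpha_4, alpha_5, alpha_6, alpha_1, alpha_3). So the algebra is type B_6, i.e. so(13).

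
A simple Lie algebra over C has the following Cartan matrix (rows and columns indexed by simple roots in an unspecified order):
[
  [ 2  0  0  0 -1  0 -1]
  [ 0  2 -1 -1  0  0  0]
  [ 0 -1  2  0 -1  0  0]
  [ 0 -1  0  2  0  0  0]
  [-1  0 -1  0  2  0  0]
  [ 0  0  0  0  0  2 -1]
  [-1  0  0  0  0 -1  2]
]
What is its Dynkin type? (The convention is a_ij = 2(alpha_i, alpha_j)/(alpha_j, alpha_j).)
The matrix has rank 7 with 2's on the diagonal. Reading the off-diagonal entries as Dynkin edges (a single edge where a_ij = a_ji = -1; a double or triple edge where a_ij * a_ji = 2 or 3), the diagram is a chain of 7 nodes with single edges (A_7). One simple-root ordering that puts it in standard form is (alpha_4, alpha_2, alpha_3, alpha_5, alpha_1, alpha_7, alpha_6). So the algebra is type A_7, i.e. sl(8).

A_7 (sl(8))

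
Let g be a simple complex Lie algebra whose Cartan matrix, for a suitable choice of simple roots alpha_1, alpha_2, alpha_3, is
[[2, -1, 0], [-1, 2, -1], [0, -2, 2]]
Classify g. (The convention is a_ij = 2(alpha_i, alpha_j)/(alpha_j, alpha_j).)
The matrix has rank 3 with 2's on the diagonal. Reading the off-diagonal entries as Dynkin edges (a single edge where a_ij = a_ji = -1; a double or triple edge where a_ij * a_ji = 2 or 3), the diagram is a chain of 3 nodes with a double edge at one end; the terminal node there is the unique long simple root (C_3). One simple-root ordering that puts it in standard form is (alpha_1, alpha_2, alpha_3). So the algebra is type C_3, i.e. sp(6).

type C_3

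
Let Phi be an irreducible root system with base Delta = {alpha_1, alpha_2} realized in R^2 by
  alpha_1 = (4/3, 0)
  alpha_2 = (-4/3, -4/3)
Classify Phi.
B_2 (so(5))

Compute the Cartan integers a_ij = 2(alpha_i, alpha_j)/(alpha_j, alpha_j); the resulting 2x2 Cartan matrix is
[[2, -1], [-2, 2]].
The roots have two lengths (squared-length ratio 2:1); the short ones are alpha_{1}. The associated Dynkin diagram is a chain of 2 nodes with a double edge at one end; the terminal node there is the unique short simple root (B_2), so the type is B_2 (the algebra so(5)).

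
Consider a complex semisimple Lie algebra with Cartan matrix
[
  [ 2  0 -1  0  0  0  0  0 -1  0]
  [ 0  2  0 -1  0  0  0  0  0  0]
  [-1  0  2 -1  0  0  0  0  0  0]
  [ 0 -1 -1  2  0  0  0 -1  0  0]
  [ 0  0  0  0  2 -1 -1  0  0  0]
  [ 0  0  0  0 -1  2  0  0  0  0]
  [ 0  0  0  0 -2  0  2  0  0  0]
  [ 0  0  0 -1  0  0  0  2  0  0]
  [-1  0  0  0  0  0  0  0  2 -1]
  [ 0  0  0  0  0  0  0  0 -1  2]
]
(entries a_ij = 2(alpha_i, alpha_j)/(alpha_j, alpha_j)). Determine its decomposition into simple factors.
type C_3 ⊕ type D_7

The diagram associated to this matrix has two connected components: the simple roots {alpha_5, alpha_6, alpha_7} form a chain of 3 nodes with a double edge at one end; the terminal node there is the unique long simple root (C_3), and {alpha_1, alpha_2, alpha_3, alpha_4, alpha_8, alpha_9, alpha_10} form a chain of 5 nodes with a fork of two nodes at one end (D_7). A semisimple Lie algebra decomposes uniquely as the direct sum of simple ideals, one per connected component of its Dynkin diagram, so g ≅ C_3 ⊕ D_7 (dimension 21 + 91 = 112).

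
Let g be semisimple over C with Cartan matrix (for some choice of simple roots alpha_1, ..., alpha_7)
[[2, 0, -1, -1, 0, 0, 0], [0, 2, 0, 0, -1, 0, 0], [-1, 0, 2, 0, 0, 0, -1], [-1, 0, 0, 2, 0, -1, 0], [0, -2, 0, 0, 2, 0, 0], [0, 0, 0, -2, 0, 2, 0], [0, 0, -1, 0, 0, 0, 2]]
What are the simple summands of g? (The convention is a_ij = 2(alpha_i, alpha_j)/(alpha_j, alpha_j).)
The diagram associated to this matrix has two connected components: the simple roots {alpha_2, alpha_5} form a chain of 2 nodes with a double edge at one end; the terminal node there is the unique short simple root (B_2), and {alpha_1, alpha_3, alpha_4, alpha_6, alpha_7} form a chain of 5 nodes with a double edge at one end; the terminal node there is the unique long simple root (C_5). A semisimple Lie algebra decomposes uniquely as the direct sum of simple ideals, one per connected component of its Dynkin diagram, so g ≅ B_2 ⊕ C_5 (dimension 10 + 55 = 65).

B_2 + C_5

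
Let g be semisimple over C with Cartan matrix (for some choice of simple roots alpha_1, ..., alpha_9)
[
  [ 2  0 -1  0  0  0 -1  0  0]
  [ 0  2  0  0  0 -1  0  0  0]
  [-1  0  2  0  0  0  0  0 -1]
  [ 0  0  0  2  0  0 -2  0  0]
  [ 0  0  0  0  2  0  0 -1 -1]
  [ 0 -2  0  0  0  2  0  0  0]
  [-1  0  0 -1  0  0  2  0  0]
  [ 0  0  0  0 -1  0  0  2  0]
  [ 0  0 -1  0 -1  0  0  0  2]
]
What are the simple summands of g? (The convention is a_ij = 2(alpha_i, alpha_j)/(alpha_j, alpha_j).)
The diagram associated to this matrix has two connected components: the simple roots {alpha_2, alpha_6} form a chain of 2 nodes with a double edge at one end; the terminal node there is the unique short simple root (B_2), and {alpha_1, alpha_3, alpha_4, alpha_5, alpha_7, alpha_8, alpha_9} form a chain of 7 nodes with a double edge at one end; the terminal node there is the unique long simple root (C_7). A semisimple Lie algebra decomposes uniquely as the direct sum of simple ideals, one per connected component of its Dynkin diagram, so g ≅ B_2 ⊕ C_7 (dimension 10 + 105 = 115).

type B_2 + type C_7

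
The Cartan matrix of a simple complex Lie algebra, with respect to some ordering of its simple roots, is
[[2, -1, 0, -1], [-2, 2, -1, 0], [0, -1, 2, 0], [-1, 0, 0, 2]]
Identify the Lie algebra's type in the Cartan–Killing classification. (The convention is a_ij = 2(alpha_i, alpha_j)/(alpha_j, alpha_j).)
F_4

The matrix has rank 4 with 2's on the diagonal. Reading the off-diagonal entries as Dynkin edges (a single edge where a_ij = a_ji = -1; a double or triple edge where a_ij * a_ji = 2 or 3), the diagram is a chain of 4 nodes with a double edge between the middle two (F_4). One simple-root ordering that puts it in standard form is (alpha_3, alpha_2, alpha_1, alpha_4). So the algebra is type F_4.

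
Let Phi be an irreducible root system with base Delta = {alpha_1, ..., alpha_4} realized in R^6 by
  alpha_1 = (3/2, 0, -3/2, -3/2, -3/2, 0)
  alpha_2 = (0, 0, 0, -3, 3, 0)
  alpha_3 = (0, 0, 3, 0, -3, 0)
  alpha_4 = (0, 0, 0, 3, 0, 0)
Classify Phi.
Compute the Cartan integers a_ij = 2(alpha_i, alpha_j)/(alpha_j, alpha_j); the resulting 4x4 Cartan matrix is
[[2, 0, 0, -1], [0, 2, -1, -2], [0, -1, 2, 0], [-1, -1, 0, 2]].
The roots have two lengths (squared-length ratio 2:1); the short ones are alpha_{1,4}. The associated Dynkin diagram is a chain of 4 nodes with a double edge between the middle two (F_4), so the type is F_4.

F4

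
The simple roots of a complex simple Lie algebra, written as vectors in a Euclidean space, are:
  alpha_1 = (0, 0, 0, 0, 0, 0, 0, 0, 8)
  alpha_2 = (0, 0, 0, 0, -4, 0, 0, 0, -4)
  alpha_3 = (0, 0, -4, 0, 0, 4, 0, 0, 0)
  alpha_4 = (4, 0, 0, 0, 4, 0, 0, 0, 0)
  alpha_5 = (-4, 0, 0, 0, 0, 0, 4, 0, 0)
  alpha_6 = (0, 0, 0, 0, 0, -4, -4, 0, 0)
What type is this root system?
C_6 (sp(12))

Compute the Cartan integers a_ij = 2(alpha_i, alpha_j)/(alpha_j, alpha_j); the resulting 6x6 Cartan matrix is
[[2, -2, 0, 0, 0, 0], [-1, 2, 0, -1, 0, 0], [0, 0, 2, 0, 0, -1], [0, -1, 0, 2, -1, 0], [0, 0, 0, -1, 2, -1], [0, 0, -1, 0, -1, 2]].
The roots have two lengths (squared-length ratio 2:1); the short ones are alpha_{2,3,4,5,6}. The associated Dynkin diagram is a chain of 6 nodes with a double edge at one end; the terminal node there is the unique long simple root (C_6), so the type is C_6 (the algebra sp(12)).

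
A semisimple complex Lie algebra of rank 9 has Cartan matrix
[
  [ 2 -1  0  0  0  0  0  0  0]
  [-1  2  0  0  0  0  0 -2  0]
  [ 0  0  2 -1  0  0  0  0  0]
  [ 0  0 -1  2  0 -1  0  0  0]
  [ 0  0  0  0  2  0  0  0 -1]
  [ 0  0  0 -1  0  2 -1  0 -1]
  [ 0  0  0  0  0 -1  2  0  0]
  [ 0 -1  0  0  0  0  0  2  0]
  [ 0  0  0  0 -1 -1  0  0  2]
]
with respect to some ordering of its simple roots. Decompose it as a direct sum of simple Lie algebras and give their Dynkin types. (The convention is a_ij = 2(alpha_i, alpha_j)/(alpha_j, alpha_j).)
B_3 ⊕ E_6

The diagram associated to this matrix has two connected components: the simple roots {alpha_1, alpha_2, alpha_8} form a chain of 3 nodes with a double edge at one end; the terminal node there is the unique short simple root (B_3), and {alpha_3, alpha_4, alpha_5, alpha_6, alpha_7, alpha_9} form a chain of 5 nodes with one extra node attached to the third node from one end (E_6). A semisimple Lie algebra decomposes uniquely as the direct sum of simple ideals, one per connected component of its Dynkin diagram, so g ≅ B_3 ⊕ E_6 (dimension 21 + 78 = 99).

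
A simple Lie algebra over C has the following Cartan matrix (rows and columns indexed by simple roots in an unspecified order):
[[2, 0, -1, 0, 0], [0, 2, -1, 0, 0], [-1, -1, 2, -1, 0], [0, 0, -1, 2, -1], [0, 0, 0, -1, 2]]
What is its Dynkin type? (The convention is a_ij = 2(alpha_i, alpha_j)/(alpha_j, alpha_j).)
D_5 (so(10))

The matrix has rank 5 with 2's on the diagonal. Reading the off-diagonal entries as Dynkin edges (a single edge where a_ij = a_ji = -1; a double or triple edge where a_ij * a_ji = 2 or 3), the diagram is a chain of 3 nodes with a fork of two nodes at one end (D_5). One simple-root ordering that puts it in standard form is (alpha_5, alpha_4, alpha_3, alpha_2, alpha_1). So the algebra is type D_5, i.e. so(10).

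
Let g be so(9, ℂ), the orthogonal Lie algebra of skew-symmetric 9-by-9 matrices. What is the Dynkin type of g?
B_4

This is so(9) with 9 odd, which has dimension 9(9-1)/2 = 36 and rank (9-1)/2 = 4. In the classification of classical Lie algebras, the orthogonal algebra so(2n+1) in an odd number of variables has type B_n; here n = 4, so the Dynkin diagram is a chain of 4 nodes with a double edge at one end; the terminal node there is the unique short simple root (B_4). Hence the type is B_4.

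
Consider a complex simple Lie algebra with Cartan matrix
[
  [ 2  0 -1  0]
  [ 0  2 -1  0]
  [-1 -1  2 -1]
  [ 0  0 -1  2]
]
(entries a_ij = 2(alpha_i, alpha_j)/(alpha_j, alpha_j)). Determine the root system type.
The matrix has rank 4 with 2's on the diagonal. Reading the off-diagonal entries as Dynkin edges (a single edge where a_ij = a_ji = -1; a double or triple edge where a_ij * a_ji = 2 or 3), the diagram is a chain of 2 nodes with a fork of two nodes at one end (D_4). One simple-root ordering that puts it in standard form is (alpha_1, alpha_3, alpha_2, alpha_4). So the algebra is type D_4, i.e. so(8).

D_4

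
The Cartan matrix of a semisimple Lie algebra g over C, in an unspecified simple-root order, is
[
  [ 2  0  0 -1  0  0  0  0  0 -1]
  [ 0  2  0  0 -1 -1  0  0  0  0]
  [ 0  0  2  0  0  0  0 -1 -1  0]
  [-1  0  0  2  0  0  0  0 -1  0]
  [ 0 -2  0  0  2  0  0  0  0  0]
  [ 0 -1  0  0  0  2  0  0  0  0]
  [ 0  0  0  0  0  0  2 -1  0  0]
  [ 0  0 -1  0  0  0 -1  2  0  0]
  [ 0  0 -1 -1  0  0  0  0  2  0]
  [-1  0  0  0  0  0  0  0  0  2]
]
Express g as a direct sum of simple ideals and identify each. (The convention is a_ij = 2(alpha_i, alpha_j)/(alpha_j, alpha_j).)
The diagram associated to this matrix has two connected components: the simple roots {alpha_1, alpha_3, alpha_4, alpha_7, alpha_8, alpha_9, alpha_10} form a chain of 7 nodes with single edges (A_7), and {alpha_2, alpha_5, alpha_6} form a chain of 3 nodes with a double edge at one end; the terminal node there is the unique long simple root (C_3). A semisimple Lie algebra decomposes uniquely as the direct sum of simple ideals, one per connected component of its Dynkin diagram, so g ≅ A_7 ⊕ C_3 (dimension 63 + 21 = 84).

type A_7 ⊕ type C_3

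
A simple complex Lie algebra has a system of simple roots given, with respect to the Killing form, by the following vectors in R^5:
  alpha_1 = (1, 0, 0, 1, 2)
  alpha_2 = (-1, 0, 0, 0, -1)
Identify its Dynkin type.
G_2

Compute the Cartan integers a_ij = 2(alpha_i, alpha_j)/(alpha_j, alpha_j); the resulting 2x2 Cartan matrix is
[[2, -3], [-1, 2]].
The roots have two lengths (squared-length ratio 3:1); the short ones are alpha_{2}. The associated Dynkin diagram is two nodes joined by a triple edge (G_2), so the type is G_2.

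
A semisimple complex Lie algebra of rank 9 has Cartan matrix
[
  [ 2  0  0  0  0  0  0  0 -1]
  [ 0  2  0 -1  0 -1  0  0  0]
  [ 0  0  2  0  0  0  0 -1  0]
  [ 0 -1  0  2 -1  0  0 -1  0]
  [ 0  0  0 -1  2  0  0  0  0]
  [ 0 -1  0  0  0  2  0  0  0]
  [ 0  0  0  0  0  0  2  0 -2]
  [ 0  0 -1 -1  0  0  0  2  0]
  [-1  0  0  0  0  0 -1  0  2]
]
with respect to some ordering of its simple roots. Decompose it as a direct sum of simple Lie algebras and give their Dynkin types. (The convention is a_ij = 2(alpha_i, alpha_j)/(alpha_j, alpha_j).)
type C_3 + type E_6

The diagram associated to this matrix has two connected components: the simple roots {alpha_1, alpha_7, alpha_9} form a chain of 3 nodes with a double edge at one end; the terminal node there is the unique long simple root (C_3), and {alpha_2, alpha_3, alpha_4, alpha_5, alpha_6, alpha_8} form a chain of 5 nodes with one extra node attached to the third node from one end (E_6). A semisimple Lie algebra decomposes uniquely as the direct sum of simple ideals, one per connected component of its Dynkin diagram, so g ≅ C_3 ⊕ E_6 (dimension 21 + 78 = 99).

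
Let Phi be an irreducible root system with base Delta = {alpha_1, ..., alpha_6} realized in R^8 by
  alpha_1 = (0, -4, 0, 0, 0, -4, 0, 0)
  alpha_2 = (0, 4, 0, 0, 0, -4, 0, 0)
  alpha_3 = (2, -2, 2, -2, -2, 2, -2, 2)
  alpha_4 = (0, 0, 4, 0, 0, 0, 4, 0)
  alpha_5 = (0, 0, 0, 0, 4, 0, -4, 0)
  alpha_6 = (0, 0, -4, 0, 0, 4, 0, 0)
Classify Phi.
Compute the Cartan integers a_ij = 2(alpha_i, alpha_j)/(alpha_j, alpha_j); the resulting 6x6 Cartan matrix is
[[2, 0, 0, 0, 0, -1], [0, 2, -1, 0, 0, -1], [0, -1, 2, 0, 0, 0], [0, 0, 0, 2, -1, -1], [0, 0, 0, -1, 2, 0], [-1, -1, 0, -1, 0, 2]].
All simple roots have the same length, so the diagram is simply laced. The associated Dynkin diagram is a chain of 5 nodes with one extra node attached to the third node from one end (E_6), so the type is E_6.

E_6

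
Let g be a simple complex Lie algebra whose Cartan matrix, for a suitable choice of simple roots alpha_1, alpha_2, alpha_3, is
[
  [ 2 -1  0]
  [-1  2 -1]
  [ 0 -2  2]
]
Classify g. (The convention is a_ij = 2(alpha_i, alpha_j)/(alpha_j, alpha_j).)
The matrix has rank 3 with 2's on the diagonal. Reading the off-diagonal entries as Dynkin edges (a single edge where a_ij = a_ji = -1; a double or triple edge where a_ij * a_ji = 2 or 3), the diagram is a chain of 3 nodes with a double edge at one end; the terminal node there is the unique long simple root (C_3). One simple-root ordering that puts it in standard form is (alpha_1, alpha_2, alpha_3). So the algebra is type C_3, i.e. sp(6).

C_3 (sp(6))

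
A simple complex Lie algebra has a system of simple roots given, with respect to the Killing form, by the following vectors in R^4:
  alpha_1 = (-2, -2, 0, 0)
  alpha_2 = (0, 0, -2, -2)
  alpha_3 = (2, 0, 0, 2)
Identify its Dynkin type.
Compute the Cartan integers a_ij = 2(alpha_i, alpha_j)/(alpha_j, alpha_j); the resulting 3x3 Cartan matrix is
[[2, 0, -1], [0, 2, -1], [-1, -1, 2]].
All simple roots have the same length, so the diagram is simply laced. The associated Dynkin diagram is a chain of 3 nodes with single edges (A_3), so the type is A_3 (the algebra sl(4)).

A3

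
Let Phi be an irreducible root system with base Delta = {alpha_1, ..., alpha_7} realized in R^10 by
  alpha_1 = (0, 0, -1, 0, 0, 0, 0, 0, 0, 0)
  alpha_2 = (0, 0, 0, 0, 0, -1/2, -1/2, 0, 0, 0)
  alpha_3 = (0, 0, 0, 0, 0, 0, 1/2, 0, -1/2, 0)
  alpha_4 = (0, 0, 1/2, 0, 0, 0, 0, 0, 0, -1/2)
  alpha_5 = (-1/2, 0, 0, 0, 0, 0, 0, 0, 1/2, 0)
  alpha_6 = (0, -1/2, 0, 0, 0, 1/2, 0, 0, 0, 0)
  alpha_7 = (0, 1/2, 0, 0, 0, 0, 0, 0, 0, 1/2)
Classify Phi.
C7

Compute the Cartan integers a_ij = 2(alpha_i, alpha_j)/(alpha_j, alpha_j); the resulting 7x7 Cartan matrix is
[[2, 0, 0, -2, 0, 0, 0], [0, 2, -1, 0, 0, -1, 0], [0, -1, 2, 0, -1, 0, 0], [-1, 0, 0, 2, 0, 0, -1], [0, 0, -1, 0, 2, 0, 0], [0, -1, 0, 0, 0, 2, -1], [0, 0, 0, -1, 0, -1, 2]].
The roots have two lengths (squared-length ratio 2:1); the short ones are alpha_{2,3,4,5,6,7}. The associated Dynkin diagram is a chain of 7 nodes with a double edge at one end; the terminal node there is the unique long simple root (C_7), so the type is C_7 (the algebra sp(14)).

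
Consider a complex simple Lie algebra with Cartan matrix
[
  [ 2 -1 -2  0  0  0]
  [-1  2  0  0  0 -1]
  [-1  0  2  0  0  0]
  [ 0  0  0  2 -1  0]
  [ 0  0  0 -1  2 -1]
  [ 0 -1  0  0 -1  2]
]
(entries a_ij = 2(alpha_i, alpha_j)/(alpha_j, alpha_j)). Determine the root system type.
B6

The matrix has rank 6 with 2's on the diagonal. Reading the off-diagonal entries as Dynkin edges (a single edge where a_ij = a_ji = -1; a double or triple edge where a_ij * a_ji = 2 or 3), the diagram is a chain of 6 nodes with a double edge at one end; the terminal node there is the unique short simple root (B_6). One simple-root ordering that puts it in standard form is (alpha_4, alpha_5, alpha_6, alpha_2, alpha_1, alpha_3). So the algebra is type B_6, i.e. so(13).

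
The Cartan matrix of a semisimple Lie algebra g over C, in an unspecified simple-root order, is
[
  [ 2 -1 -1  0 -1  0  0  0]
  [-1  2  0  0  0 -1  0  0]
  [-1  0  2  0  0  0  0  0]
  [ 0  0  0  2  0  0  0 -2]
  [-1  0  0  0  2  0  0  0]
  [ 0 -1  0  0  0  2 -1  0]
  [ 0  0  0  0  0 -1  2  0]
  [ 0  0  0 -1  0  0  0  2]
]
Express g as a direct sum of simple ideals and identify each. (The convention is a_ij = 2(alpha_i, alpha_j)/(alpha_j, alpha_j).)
B_2 (so(5)) + D_6 (so(12))

The diagram associated to this matrix has two connected components: the simple roots {alpha_4, alpha_8} form a chain of 2 nodes with a double edge at one end; the terminal node there is the unique short simple root (B_2), and {alpha_1, alpha_2, alpha_3, alpha_5, alpha_6, alpha_7} form a chain of 4 nodes with a fork of two nodes at one end (D_6). A semisimple Lie algebra decomposes uniquely as the direct sum of simple ideals, one per connected component of its Dynkin diagram, so g ≅ B_2 ⊕ D_6 (dimension 10 + 66 = 76).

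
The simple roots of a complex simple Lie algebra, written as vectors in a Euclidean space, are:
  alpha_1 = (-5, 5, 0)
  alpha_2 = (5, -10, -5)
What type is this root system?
Compute the Cartan integers a_ij = 2(alpha_i, alpha_j)/(alpha_j, alpha_j); the resulting 2x2 Cartan matrix is
[[2, -1], [-3, 2]].
The roots have two lengths (squared-length ratio 3:1); the short ones are alpha_{1}. The associated Dynkin diagram is two nodes joined by a triple edge (G_2), so the type is G_2.

G_2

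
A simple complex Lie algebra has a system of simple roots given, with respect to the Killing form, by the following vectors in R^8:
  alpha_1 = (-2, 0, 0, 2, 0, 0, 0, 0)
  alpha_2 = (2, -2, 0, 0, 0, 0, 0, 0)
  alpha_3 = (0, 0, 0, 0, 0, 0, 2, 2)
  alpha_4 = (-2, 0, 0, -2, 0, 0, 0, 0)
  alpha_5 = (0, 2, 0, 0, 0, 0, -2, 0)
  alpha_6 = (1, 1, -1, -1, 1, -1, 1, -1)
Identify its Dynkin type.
E_6

Compute the Cartan integers a_ij = 2(alpha_i, alpha_j)/(alpha_j, alpha_j); the resulting 6x6 Cartan matrix is
[[2, -1, 0, 0, 0, -1], [-1, 2, 0, -1, -1, 0], [0, 0, 2, 0, -1, 0], [0, -1, 0, 2, 0, 0], [0, -1, -1, 0, 2, 0], [-1, 0, 0, 0, 0, 2]].
All simple roots have the same length, so the diagram is simply laced. The associated Dynkin diagram is a chain of 5 nodes with one extra node attached to the third node from one end (E_6), so the type is E_6.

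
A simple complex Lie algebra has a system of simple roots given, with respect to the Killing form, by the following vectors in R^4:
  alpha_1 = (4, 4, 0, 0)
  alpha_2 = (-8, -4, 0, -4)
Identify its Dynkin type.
G_2

Compute the Cartan integers a_ij = 2(alpha_i, alpha_j)/(alpha_j, alpha_j); the resulting 2x2 Cartan matrix is
[[2, -1], [-3, 2]].
The roots have two lengths (squared-length ratio 3:1); the short ones are alpha_{1}. The associated Dynkin diagram is two nodes joined by a triple edge (G_2), so the type is G_2.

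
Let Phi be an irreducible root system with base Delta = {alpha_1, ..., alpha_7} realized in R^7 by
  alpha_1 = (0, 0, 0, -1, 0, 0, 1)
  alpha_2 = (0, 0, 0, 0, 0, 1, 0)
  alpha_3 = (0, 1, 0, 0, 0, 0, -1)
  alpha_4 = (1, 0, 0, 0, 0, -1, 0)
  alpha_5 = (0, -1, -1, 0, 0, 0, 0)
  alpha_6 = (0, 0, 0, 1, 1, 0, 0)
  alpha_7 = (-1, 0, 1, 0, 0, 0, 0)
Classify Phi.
Compute the Cartan integers a_ij = 2(alpha_i, alpha_j)/(alpha_j, alpha_j); the resulting 7x7 Cartan matrix is
[[2, 0, -1, 0, 0, -1, 0], [0, 2, 0, -1, 0, 0, 0], [-1, 0, 2, 0, -1, 0, 0], [0, -2, 0, 2, 0, 0, -1], [0, 0, -1, 0, 2, 0, -1], [-1, 0, 0, 0, 0, 2, 0], [0, 0, 0, -1, -1, 0, 2]].
The roots have two lengths (squared-length ratio 2:1); the short ones are alpha_{2}. The associated Dynkin diagram is a chain of 7 nodes with a double edge at one end; the terminal node there is the unique short simple root (B_7), so the type is B_7 (the algebra so(15)).

B7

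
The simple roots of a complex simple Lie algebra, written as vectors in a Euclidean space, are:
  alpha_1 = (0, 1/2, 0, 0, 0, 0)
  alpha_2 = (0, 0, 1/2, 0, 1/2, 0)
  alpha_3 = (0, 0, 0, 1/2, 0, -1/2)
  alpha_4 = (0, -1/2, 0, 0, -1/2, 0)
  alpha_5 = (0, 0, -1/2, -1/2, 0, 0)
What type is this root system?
B5

Compute the Cartan integers a_ij = 2(alpha_i, alpha_j)/(alpha_j, alpha_j); the resulting 5x5 Cartan matrix is
[[2, 0, 0, -1, 0], [0, 2, 0, -1, -1], [0, 0, 2, 0, -1], [-2, -1, 0, 2, 0], [0, -1, -1, 0, 2]].
The roots have two lengths (squared-length ratio 2:1); the short ones are alpha_{1}. The associated Dynkin diagram is a chain of 5 nodes with a double edge at one end; the terminal node there is the unique short simple root (B_5), so the type is B_5 (the algebra so(11)).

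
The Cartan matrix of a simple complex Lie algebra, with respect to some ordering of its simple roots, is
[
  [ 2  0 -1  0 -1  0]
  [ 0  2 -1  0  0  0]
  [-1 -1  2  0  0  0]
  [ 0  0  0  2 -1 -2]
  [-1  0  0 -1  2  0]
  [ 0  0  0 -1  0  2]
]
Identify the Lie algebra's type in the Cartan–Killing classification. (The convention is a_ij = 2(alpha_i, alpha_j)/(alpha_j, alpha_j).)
The matrix has rank 6 with 2's on the diagonal. Reading the off-diagonal entries as Dynkin edges (a single edge where a_ij = a_ji = -1; a double or triple edge where a_ij * a_ji = 2 or 3), the diagram is a chain of 6 nodes with a double edge at one end; the terminal node there is the unique short simple root (B_6). One simple-root ordering that puts it in standard form is (alpha_2, alpha_3, alpha_1, alpha_5, alpha_4, alpha_6). So the algebra is type B_6, i.e. so(13).

B_6 (so(13))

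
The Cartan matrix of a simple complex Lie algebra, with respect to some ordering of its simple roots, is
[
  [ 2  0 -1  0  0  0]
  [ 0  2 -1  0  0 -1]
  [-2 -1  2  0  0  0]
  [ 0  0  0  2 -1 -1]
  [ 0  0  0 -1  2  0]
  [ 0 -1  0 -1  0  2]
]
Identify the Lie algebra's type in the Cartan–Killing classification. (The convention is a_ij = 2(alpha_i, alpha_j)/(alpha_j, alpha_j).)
type B_6

The matrix has rank 6 with 2's on the diagonal. Reading the off-diagonal entries as Dynkin edges (a single edge where a_ij = a_ji = -1; a double or triple edge where a_ij * a_ji = 2 or 3), the diagram is a chain of 6 nodes with a double edge at one end; the terminal node there is the unique short simple root (B_6). One simple-root ordering that puts it in standard form is (alpha_5, alpha_4, alpha_6, alpha_2, alpha_3, alpha_1). So the algebra is type B_6, i.e. so(13).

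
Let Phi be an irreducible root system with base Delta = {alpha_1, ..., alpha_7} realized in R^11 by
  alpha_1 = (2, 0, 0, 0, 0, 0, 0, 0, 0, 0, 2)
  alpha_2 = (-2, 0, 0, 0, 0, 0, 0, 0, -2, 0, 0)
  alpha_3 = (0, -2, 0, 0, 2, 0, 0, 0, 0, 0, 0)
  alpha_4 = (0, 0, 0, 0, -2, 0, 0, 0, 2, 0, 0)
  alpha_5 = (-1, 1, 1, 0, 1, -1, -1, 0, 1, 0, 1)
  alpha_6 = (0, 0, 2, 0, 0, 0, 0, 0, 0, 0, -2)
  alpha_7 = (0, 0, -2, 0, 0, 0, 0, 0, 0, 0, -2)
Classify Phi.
Compute the Cartan integers a_ij = 2(alpha_i, alpha_j)/(alpha_j, alpha_j); the resulting 7x7 Cartan matrix is
[[2, -1, 0, 0, 0, -1, -1], [-1, 2, 0, -1, 0, 0, 0], [0, 0, 2, -1, 0, 0, 0], [0, -1, -1, 2, 0, 0, 0], [0, 0, 0, 0, 2, 0, -1], [-1, 0, 0, 0, 0, 2, 0], [-1, 0, 0, 0, -1, 0, 2]].
All simple roots have the same length, so the diagram is simply laced. The associated Dynkin diagram is a chain of 6 nodes with one extra node attached to the third node from one end (E_7), so the type is E_7.

E_7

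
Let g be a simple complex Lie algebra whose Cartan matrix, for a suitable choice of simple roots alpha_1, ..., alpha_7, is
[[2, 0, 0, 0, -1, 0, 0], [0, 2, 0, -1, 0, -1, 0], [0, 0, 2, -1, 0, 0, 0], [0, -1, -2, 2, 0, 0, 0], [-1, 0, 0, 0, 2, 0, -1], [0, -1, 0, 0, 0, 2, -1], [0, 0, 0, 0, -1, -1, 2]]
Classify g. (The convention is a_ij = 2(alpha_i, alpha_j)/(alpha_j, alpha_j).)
B7

The matrix has rank 7 with 2's on the diagonal. Reading the off-diagonal entries as Dynkin edges (a single edge where a_ij = a_ji = -1; a double or triple edge where a_ij * a_ji = 2 or 3), the diagram is a chain of 7 nodes with a double edge at one end; the terminal node there is the unique short simple root (B_7). One simple-root ordering that puts it in standard form is (alpha_1, alpha_5, alpha_7, alpha_6, alpha_2, alpha_4, alpha_3). So the algebra is type B_7, i.e. so(15).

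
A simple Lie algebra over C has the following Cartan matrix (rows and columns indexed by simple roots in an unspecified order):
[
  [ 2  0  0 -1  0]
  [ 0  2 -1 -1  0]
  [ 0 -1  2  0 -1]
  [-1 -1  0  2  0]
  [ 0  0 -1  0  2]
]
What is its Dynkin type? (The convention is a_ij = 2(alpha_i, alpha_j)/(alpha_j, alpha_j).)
type A_5

The matrix has rank 5 with 2's on the diagonal. Reading the off-diagonal entries as Dynkin edges (a single edge where a_ij = a_ji = -1; a double or triple edge where a_ij * a_ji = 2 or 3), the diagram is a chain of 5 nodes with single edges (A_5). One simple-root ordering that puts it in standard form is (alpha_5, alpha_3, alpha_2, alpha_4, alpha_1). So the algebra is type A_5, i.e. sl(6).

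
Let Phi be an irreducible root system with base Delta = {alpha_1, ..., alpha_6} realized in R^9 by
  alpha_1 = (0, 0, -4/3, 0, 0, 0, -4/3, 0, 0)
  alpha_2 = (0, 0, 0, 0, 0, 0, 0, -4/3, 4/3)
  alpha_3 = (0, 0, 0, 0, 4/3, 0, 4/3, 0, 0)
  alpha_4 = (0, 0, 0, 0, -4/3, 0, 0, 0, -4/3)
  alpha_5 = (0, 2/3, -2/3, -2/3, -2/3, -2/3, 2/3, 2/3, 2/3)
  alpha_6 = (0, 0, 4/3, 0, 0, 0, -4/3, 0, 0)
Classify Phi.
Compute the Cartan integers a_ij = 2(alpha_i, alpha_j)/(alpha_j, alpha_j); the resulting 6x6 Cartan matrix is
[[2, 0, -1, 0, 0, 0], [0, 2, 0, -1, 0, 0], [-1, 0, 2, -1, 0, -1], [0, -1, -1, 2, 0, 0], [0, 0, 0, 0, 2, -1], [0, 0, -1, 0, -1, 2]].
All simple roots have the same length, so the diagram is simply laced. The associated Dynkin diagram is a chain of 5 nodes with one extra node attached to the third node from one end (E_6), so the type is E_6.

E6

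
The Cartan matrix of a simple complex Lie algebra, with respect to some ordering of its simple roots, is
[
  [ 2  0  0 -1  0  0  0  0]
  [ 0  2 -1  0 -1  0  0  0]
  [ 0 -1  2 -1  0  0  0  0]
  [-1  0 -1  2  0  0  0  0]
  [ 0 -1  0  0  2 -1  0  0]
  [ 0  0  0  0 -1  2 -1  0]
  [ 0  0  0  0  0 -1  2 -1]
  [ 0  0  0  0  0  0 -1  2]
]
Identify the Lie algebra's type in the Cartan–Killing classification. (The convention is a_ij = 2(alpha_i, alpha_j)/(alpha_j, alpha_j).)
A_8 (sl(9))

The matrix has rank 8 with 2's on the diagonal. Reading the off-diagonal entries as Dynkin edges (a single edge where a_ij = a_ji = -1; a double or triple edge where a_ij * a_ji = 2 or 3), the diagram is a chain of 8 nodes with single edges (A_8). One simple-root ordering that puts it in standard form is (alpha_1, alpha_4, alpha_3, alpha_2, alpha_5, alpha_6, alpha_7, alpha_8). So the algebra is type A_8, i.e. sl(9).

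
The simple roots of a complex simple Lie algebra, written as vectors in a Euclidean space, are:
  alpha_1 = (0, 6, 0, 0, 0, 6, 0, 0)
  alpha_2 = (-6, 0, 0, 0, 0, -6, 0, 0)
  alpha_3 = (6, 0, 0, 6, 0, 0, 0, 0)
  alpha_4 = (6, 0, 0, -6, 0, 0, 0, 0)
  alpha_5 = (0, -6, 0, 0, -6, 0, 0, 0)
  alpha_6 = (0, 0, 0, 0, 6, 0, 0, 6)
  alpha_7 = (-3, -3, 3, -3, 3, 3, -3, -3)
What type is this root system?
Compute the Cartan integers a_ij = 2(alpha_i, alpha_j)/(alpha_j, alpha_j); the resulting 7x7 Cartan matrix is
[[2, -1, 0, 0, -1, 0, 0], [-1, 2, -1, -1, 0, 0, 0], [0, -1, 2, 0, 0, 0, -1], [0, -1, 0, 2, 0, 0, 0], [-1, 0, 0, 0, 2, -1, 0], [0, 0, 0, 0, -1, 2, 0], [0, 0, -1, 0, 0, 0, 2]].
All simple roots have the same length, so the diagram is simply laced. The associated Dynkin diagram is a chain of 6 nodes with one extra node attached to the third node from one end (E_7), so the type is E_7.

E_7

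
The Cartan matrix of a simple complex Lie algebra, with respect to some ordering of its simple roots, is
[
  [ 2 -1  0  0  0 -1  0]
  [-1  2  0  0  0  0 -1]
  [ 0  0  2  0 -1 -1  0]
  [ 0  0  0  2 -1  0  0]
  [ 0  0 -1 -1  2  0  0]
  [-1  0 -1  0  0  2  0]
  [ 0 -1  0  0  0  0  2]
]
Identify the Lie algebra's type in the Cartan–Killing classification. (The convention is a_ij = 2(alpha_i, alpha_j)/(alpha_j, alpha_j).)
A_7

The matrix has rank 7 with 2's on the diagonal. Reading the off-diagonal entries as Dynkin edges (a single edge where a_ij = a_ji = -1; a double or triple edge where a_ij * a_ji = 2 or 3), the diagram is a chain of 7 nodes with single edges (A_7). One simple-root ordering that puts it in standard form is (alpha_7, alpha_2, alpha_1, alpha_6, alpha_3, alpha_5, alpha_4). So the algebra is type A_7, i.e. sl(8).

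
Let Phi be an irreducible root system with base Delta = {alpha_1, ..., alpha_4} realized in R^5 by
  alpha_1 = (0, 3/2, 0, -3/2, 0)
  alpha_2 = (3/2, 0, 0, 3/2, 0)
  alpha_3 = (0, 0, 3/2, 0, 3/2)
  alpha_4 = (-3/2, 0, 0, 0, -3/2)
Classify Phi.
Compute the Cartan integers a_ij = 2(alpha_i, alpha_j)/(alpha_j, alpha_j); the resulting 4x4 Cartan matrix is
[[2, -1, 0, 0], [-1, 2, 0, -1], [0, 0, 2, -1], [0, -1, -1, 2]].
All simple roots have the same length, so the diagram is simply laced. The associated Dynkin diagram is a chain of 4 nodes with single edges (A_4), so the type is A_4 (the algebra sl(5)).

type A_4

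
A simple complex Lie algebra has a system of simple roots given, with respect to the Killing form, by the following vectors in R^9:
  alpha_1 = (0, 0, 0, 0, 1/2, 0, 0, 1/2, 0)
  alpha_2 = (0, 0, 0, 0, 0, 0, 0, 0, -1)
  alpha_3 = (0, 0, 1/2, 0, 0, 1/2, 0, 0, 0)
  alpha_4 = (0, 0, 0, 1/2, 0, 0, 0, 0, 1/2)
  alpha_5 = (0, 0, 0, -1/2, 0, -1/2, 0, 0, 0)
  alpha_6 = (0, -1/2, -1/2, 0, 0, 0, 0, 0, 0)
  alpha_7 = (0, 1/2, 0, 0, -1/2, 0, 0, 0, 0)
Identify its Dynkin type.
C_7

Compute the Cartan integers a_ij = 2(alpha_i, alpha_j)/(alpha_j, alpha_j); the resulting 7x7 Cartan matrix is
[[2, 0, 0, 0, 0, 0, -1], [0, 2, 0, -2, 0, 0, 0], [0, 0, 2, 0, -1, -1, 0], [0, -1, 0, 2, -1, 0, 0], [0, 0, -1, -1, 2, 0, 0], [0, 0, -1, 0, 0, 2, -1], [-1, 0, 0, 0, 0, -1, 2]].
The roots have two lengths (squared-length ratio 2:1); the short ones are alpha_{1,3,4,5,6,7}. The associated Dynkin diagram is a chain of 7 nodes with a double edge at one end; the terminal node there is the unique long simple root (C_7), so the type is C_7 (the algebra sp(14)).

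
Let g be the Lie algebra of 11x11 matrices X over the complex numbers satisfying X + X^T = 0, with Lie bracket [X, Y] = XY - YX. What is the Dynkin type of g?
B_5

This is so(11) with 11 odd, which has dimension 11(11-1)/2 = 55 and rank (11-1)/2 = 5. In the classification of classical Lie algebras, the orthogonal algebra so(2n+1) in an odd number of variables has type B_n; here n = 5, so the Dynkin diagram is a chain of 5 nodes with a double edge at one end; the terminal node there is the unique short simple root (B_5). Hence the type is B_5.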